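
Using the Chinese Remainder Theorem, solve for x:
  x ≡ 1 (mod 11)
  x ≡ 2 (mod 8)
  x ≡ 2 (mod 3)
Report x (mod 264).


Moduli 11, 8, 3 are pairwise coprime; by CRT there is a unique solution modulo M = 11 · 8 · 3 = 264.
Solve pairwise, accumulating the modulus:
  Start with x ≡ 1 (mod 11).
  Combine with x ≡ 2 (mod 8): since gcd(11, 8) = 1, we get a unique residue mod 88.
    Write x = 1 + 11·t and substitute into x ≡ 2 (mod 8): 11·t ≡ 2 − 1 = 1 (mod 8).
    Reduce coefficients mod 8: 3·t ≡ 1 (mod 8).
    The inverse of 3 mod 8 is 3 (since 3·3 = 9 = 1·8 + 1), so t ≡ 3·1 = 3 ≡ 3 (mod 8).
    Then x = 1 + 11·3 = 34, valid modulo lcm(11, 8) = 88: x ≡ 34 (mod 88).
  Combine with x ≡ 2 (mod 3): since gcd(88, 3) = 1, we get a unique residue mod 264.
    Write x = 34 + 88·t and substitute into x ≡ 2 (mod 3): 88·t ≡ 2 − 34 = -32 (mod 3).
    Reduce coefficients mod 3: 1·t ≡ 1 (mod 3).
    So t ≡ 1 (mod 3).
    Then x = 34 + 88·1 = 122, valid modulo lcm(88, 3) = 264: x ≡ 122 (mod 264).
Verify: 122 mod 11 = 1 ✓, 122 mod 8 = 2 ✓, 122 mod 3 = 2 ✓.

x ≡ 122 (mod 264).


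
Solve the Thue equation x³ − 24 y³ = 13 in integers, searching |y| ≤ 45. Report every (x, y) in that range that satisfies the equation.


The equation is x³ - 24y³ = 13. For fixed y, x³ = 24·y³ + 13, so a solution requires the RHS to be a perfect cube.
Strategy: iterate y from -45 to 45, compute RHS = 24·y³ + 13, and check whether it is a (positive or negative) perfect cube.
Check small values of y:
  y = 0: RHS = 13 is not a perfect cube.
  y = 1: RHS = 37 is not a perfect cube.
  y = -1: RHS = -11 is not a perfect cube.
  y = 2: RHS = 205 is not a perfect cube.
  y = -2: RHS = -179 is not a perfect cube.
  y = 3: RHS = 661 is not a perfect cube.
  y = -3: RHS = -635 is not a perfect cube.
Continuing the search up to |y| = 45 finds no solutions either.
No (x, y) in the scanned range satisfies the equation.

No integer solutions with |y| ≤ 45.


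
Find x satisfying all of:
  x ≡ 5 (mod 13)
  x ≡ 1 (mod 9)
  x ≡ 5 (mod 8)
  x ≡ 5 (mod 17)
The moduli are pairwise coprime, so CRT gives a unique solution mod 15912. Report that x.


Product of moduli M = 13 · 9 · 8 · 17 = 15912.
Merge one congruence at a time:
  Start: x ≡ 5 (mod 13).
  Combine with x ≡ 1 (mod 9); new modulus lcm = 117.
    Write x = 5 + 13·t and substitute into x ≡ 1 (mod 9): 13·t ≡ 1 − 5 = -4 (mod 9).
    Reduce coefficients mod 9: 4·t ≡ 5 (mod 9).
    The inverse of 4 mod 9 is 7 (since 4·7 = 28 = 3·9 + 1), so t ≡ 7·5 = 35 ≡ 8 (mod 9).
    Then x = 5 + 13·8 = 109, valid modulo lcm(13, 9) = 117: x ≡ 109 (mod 117).
  Combine with x ≡ 5 (mod 8); new modulus lcm = 936.
    Write x = 109 + 117·t and substitute into x ≡ 5 (mod 8): 117·t ≡ 5 − 109 = -104 (mod 8).
    Reduce coefficients mod 8: 5·t ≡ 0 (mod 8).
    The inverse of 5 mod 8 is 5 (since 5·5 = 25 = 3·8 + 1), so t ≡ 5·0 = 0 ≡ 0 (mod 8).
    Then x = 109 + 117·0 = 109, valid modulo lcm(117, 8) = 936: x ≡ 109 (mod 936).
  Combine with x ≡ 5 (mod 17); new modulus lcm = 15912.
    Write x = 109 + 936·t and substitute into x ≡ 5 (mod 17): 936·t ≡ 5 − 109 = -104 (mod 17).
    Reduce coefficients mod 17: 1·t ≡ 15 (mod 17).
    So t ≡ 15 (mod 17).
    Then x = 109 + 936·15 = 14149, valid modulo lcm(936, 17) = 15912: x ≡ 14149 (mod 15912).
Verify against each original: 14149 mod 13 = 5, 14149 mod 9 = 1, 14149 mod 8 = 5, 14149 mod 17 = 5.

x ≡ 14149 (mod 15912).


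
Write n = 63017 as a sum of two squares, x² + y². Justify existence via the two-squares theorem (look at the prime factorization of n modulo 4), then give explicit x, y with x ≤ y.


Step 1: Factor n = 63017 = 29 · 41 · 53.
Step 2: Check the mod-4 condition on each prime factor: 29 ≡ 1 (mod 4), exponent 1; 41 ≡ 1 (mod 4), exponent 1; 53 ≡ 1 (mod 4), exponent 1.
All primes ≡ 3 (mod 4) appear to even exponent (or don't appear), so by the two-squares theorem n IS expressible as a sum of two squares.
Step 3: Build a representation. Here n = 29 · 41 · 53 is a product of primes ≡ 1 (mod 4). Each prime p ≡ 1 (mod 4) is itself a sum of two squares; find a² by testing p − a² for a perfect square:
  29: 29 − 1² = 28, 29 − 2² = 25 = 5² ⇒ 29 = 2² + 5².
  41: 41 − 1² = 40, 41 − 2² = 37, 41 − 3² = 32, 41 − 4² = 25 = 5² ⇒ 41 = 4² + 5².
  53: 53 − 1² = 52, 53 − 2² = 49 = 7² ⇒ 53 = 2² + 7².
  Combine using the Brahmagupta–Fibonacci identity (a² + b²)(c² + d²) = (ac − bd)² + (ad + bc)² = (ac + bd)² + (ad − bc)²:
  29 · 41 = 1189: from (2² + 5²)(4² + 5²), take (2·4 − 5·5, 2·5 + 5·4) = (8 − 25, 10 + 20) = (-17, 30); dropping signs (only squares matter) gives (17, 30); check 17² + 30² = 289 + 900 = 1189 ✓.
  1189 · 53 = 63017: from (17² + 30²)(2² + 7²), take (17·2 − 30·7, 17·7 + 30·2) = (34 − 210, 119 + 60) = (-176, 179); dropping signs (only squares matter) gives (176, 179); check 176² + 179² = 30976 + 32041 = 63017 ✓.
Step 4: Order so x ≤ y and verify: 176² + 179² = 30976 + 32041 = 63017 = n. ✓

n = 63017 = 176² + 179² (one valid representation with x ≤ y).


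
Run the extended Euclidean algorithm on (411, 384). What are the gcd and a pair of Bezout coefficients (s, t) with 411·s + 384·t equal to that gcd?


Euclidean algorithm on (411, 384) — divide until remainder is 0:
  411 = 1 · 384 + 27
  384 = 14 · 27 + 6
  27 = 4 · 6 + 3
  6 = 2 · 3 + 0
gcd(411, 384) = 3.
Track Bezout coefficients alongside the remainders: start with r₀ = 411 = a·1 + b·0 (s = 1, t = 0) and r₁ = 384 = a·0 + b·1 (s = 0, t = 1); each new remainder r_{k+1} = r_{k-1} − q_k·r_k inherits s_{k+1} = s_{k-1} − q_k·s_k, t_{k+1} = t_{k-1} − q_k·t_k, so r_k = a·s_k + b·t_k at every step:
  q = 1: r = 27, s = 1 − 1·0 = 1, t = 0 − 1·1 = -1  (check: 411·1 + 384·(-1) = 27)
  q = 14: r = 6, s = 0 − 14·1 = -14, t = 1 − 14·(-1) = 15  (check: 411·(-14) + 384·15 = 6)
  q = 4: r = 3, s = 1 − 4·(-14) = 57, t = -1 − 4·15 = -61  (check: 411·57 + 384·(-61) = 3)
The row with r = 3 (the gcd) gives the Bezout coefficients s = 57, t = -61.
Result: 411 · (57) + 384 · (-61) = 3.

gcd(411, 384) = 3; s = 57, t = -61 (check: 411·57 + 384·(-61) = 3).


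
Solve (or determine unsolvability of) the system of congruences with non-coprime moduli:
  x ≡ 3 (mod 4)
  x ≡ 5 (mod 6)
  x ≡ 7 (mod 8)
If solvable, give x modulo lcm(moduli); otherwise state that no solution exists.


Moduli 4, 6, 8 are not pairwise coprime, so CRT works modulo lcm(m_i) when all pairwise compatibility conditions hold.
Pairwise compatibility: gcd(m_i, m_j) must divide a_i - a_j for every pair.
Merge one congruence at a time:
  Start: x ≡ 3 (mod 4).
  Combine with x ≡ 5 (mod 6): gcd(4, 6) = 2; 5 - 3 = 2, which IS divisible by 2, so compatible.
    Write x = 3 + 4·t and substitute into x ≡ 5 (mod 6): 4·t ≡ 5 − 3 = 2 (mod 6).
    Divide the congruence (and modulus) by g = 2: 2·t ≡ 1 (mod 3).
    The inverse of 2 mod 3 is 2 (since 2·2 = 4 = 1·3 + 1), so t ≡ 2·1 = 2 ≡ 2 (mod 3).
    Then x = 3 + 4·2 = 11, valid modulo lcm(4, 6) = 12: x ≡ 11 (mod 12).
  Combine with x ≡ 7 (mod 8): gcd(12, 8) = 4; 7 - 11 = -4, which IS divisible by 4, so compatible.
    Write x = 11 + 12·t and substitute into x ≡ 7 (mod 8): 12·t ≡ 7 − 11 = -4 (mod 8).
    Divide the congruence (and modulus) by g = 4: 3·t ≡ -1 (mod 2).
    Reduce coefficients mod 2: 1·t ≡ 1 (mod 2).
    So t ≡ 1 (mod 2).
    Then x = 11 + 12·1 = 23, valid modulo lcm(12, 8) = 24: x ≡ 23 (mod 24).
Verify: 23 mod 4 = 3, 23 mod 6 = 5, 23 mod 8 = 7.

x ≡ 23 (mod 24).


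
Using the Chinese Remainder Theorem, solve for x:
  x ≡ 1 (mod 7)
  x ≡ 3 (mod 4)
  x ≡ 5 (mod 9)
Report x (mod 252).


Moduli 7, 4, 9 are pairwise coprime; by CRT there is a unique solution modulo M = 7 · 4 · 9 = 252.
Solve pairwise, accumulating the modulus:
  Start with x ≡ 1 (mod 7).
  Combine with x ≡ 3 (mod 4): since gcd(7, 4) = 1, we get a unique residue mod 28.
    Write x = 1 + 7·t and substitute into x ≡ 3 (mod 4): 7·t ≡ 3 − 1 = 2 (mod 4).
    Reduce coefficients mod 4: 3·t ≡ 2 (mod 4).
    The inverse of 3 mod 4 is 3 (since 3·3 = 9 = 2·4 + 1), so t ≡ 3·2 = 6 ≡ 2 (mod 4).
    Then x = 1 + 7·2 = 15, valid modulo lcm(7, 4) = 28: x ≡ 15 (mod 28).
  Combine with x ≡ 5 (mod 9): since gcd(28, 9) = 1, we get a unique residue mod 252.
    Write x = 15 + 28·t and substitute into x ≡ 5 (mod 9): 28·t ≡ 5 − 15 = -10 (mod 9).
    Reduce coefficients mod 9: 1·t ≡ 8 (mod 9).
    So t ≡ 8 (mod 9).
    Then x = 15 + 28·8 = 239, valid modulo lcm(28, 9) = 252: x ≡ 239 (mod 252).
Verify: 239 mod 7 = 1 ✓, 239 mod 4 = 3 ✓, 239 mod 9 = 5 ✓.

x ≡ 239 (mod 252).


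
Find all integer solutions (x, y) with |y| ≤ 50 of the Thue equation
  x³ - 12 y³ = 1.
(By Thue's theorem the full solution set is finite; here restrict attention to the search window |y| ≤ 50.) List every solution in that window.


The equation is x³ - 12y³ = 1. For fixed y, x³ = 12·y³ + 1, so a solution requires the RHS to be a perfect cube.
Strategy: iterate y from -50 to 50, compute RHS = 12·y³ + 1, and check whether it is a (positive or negative) perfect cube.
Check small values of y:
  y = 0: RHS = 1 = (1)³ ⇒ x = 1 works.
  y = 1: RHS = 13 is not a perfect cube.
  y = -1: RHS = -11 is not a perfect cube.
  y = 2: RHS = 97 is not a perfect cube.
  y = -2: RHS = -95 is not a perfect cube.
  y = 3: RHS = 325 is not a perfect cube.
  y = -3: RHS = -323 is not a perfect cube.
Continuing the search up to |y| = 50 finds no further solutions beyond those listed.
Collected solutions: (1, 0).

Solutions (with |y| ≤ 50): (1, 0).


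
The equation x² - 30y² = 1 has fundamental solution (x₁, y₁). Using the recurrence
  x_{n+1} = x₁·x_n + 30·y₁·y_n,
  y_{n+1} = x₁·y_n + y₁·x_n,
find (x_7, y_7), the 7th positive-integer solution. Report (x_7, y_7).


Step 1: Find the fundamental solution (x₁, y₁) of x² - 30y² = 1.
  Expand √30 as a continued fraction. a₀ = ⌊√30⌋ = 5; iterate m_{k+1} = d_k·a_k − m_k, d_{k+1} = (30 − m_{k+1}²)/d_k, a_{k+1} = ⌊(a₀ + m_{k+1})/d_{k+1}⌋ (starting m₀ = 0, d₀ = 1), with convergents p_k = a_k·p_{k-1} + p_{k-2}, q_k = a_k·q_{k-1} + q_{k-2} (p₋₁ = 1, q₋₁ = 0):
  k = 0: a₀ = 5; p₀/q₀ = 5/1; p₀² − 30·q₀² = 25 − 30 = -5.
  k = 1: m = 5, d = 5, a = ⌊(5 + 5)/5⌋ = 2; p/q = (2·5 + 1)/(2·1 + 0) = 11/2; p² − 30·q² = 121 − 120 = 1.
  The first convergent with p² − 30·q² = 1 gives the fundamental solution (x₁, y₁) = (11, 2).
Step 2: Apply the recurrence (x_{n+1}, y_{n+1}) = (x₁x_n + 30y₁y_n, x₁y_n + y₁x_n) repeatedly.
  From (x_1, y_1) = (11, 2): x_2 = 11·11 + 30·2·2 = 241; y_2 = 11·2 + 2·11 = 44.
  From (x_2, y_2) = (241, 44): x_3 = 11·241 + 30·2·44 = 5291; y_3 = 11·44 + 2·241 = 966.
  From (x_3, y_3) = (5291, 966): x_4 = 11·5291 + 30·2·966 = 116161; y_4 = 11·966 + 2·5291 = 21208.
  From (x_4, y_4) = (116161, 21208): x_5 = 11·116161 + 30·2·21208 = 2550251; y_5 = 11·21208 + 2·116161 = 465610.
  From (x_5, y_5) = (2550251, 465610): x_6 = 11·2550251 + 30·2·465610 = 55989361; y_6 = 11·465610 + 2·2550251 = 10222212.
  From (x_6, y_6) = (55989361, 10222212): x_7 = 11·55989361 + 30·2·10222212 = 1229215691; y_7 = 11·10222212 + 2·55989361 = 224423054.
Step 3: Verify x_7² - 30·y_7² = 1510971215000607481 - 1510971215000607480 = 1 (should be 1). ✓

(x_1, y_1) = (11, 2); (x_7, y_7) = (1229215691, 224423054).


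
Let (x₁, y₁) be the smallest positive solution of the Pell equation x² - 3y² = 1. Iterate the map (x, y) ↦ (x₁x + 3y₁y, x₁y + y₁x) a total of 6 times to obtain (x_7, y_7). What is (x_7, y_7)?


Step 1: Find the fundamental solution (x₁, y₁) of x² - 3y² = 1.
  Expand √3 as a continued fraction. a₀ = ⌊√3⌋ = 1; iterate m_{k+1} = d_k·a_k − m_k, d_{k+1} = (3 − m_{k+1}²)/d_k, a_{k+1} = ⌊(a₀ + m_{k+1})/d_{k+1}⌋ (starting m₀ = 0, d₀ = 1), with convergents p_k = a_k·p_{k-1} + p_{k-2}, q_k = a_k·q_{k-1} + q_{k-2} (p₋₁ = 1, q₋₁ = 0):
  k = 0: a₀ = 1; p₀/q₀ = 1/1; p₀² − 3·q₀² = 1 − 3 = -2.
  k = 1: m = 1, d = 2, a = ⌊(1 + 1)/2⌋ = 1; p/q = (1·1 + 1)/(1·1 + 0) = 2/1; p² − 3·q² = 4 − 3 = 1.
  The first convergent with p² − 3·q² = 1 gives the fundamental solution (x₁, y₁) = (2, 1).
Step 2: Apply the recurrence (x_{n+1}, y_{n+1}) = (x₁x_n + 3y₁y_n, x₁y_n + y₁x_n) repeatedly.
  From (x_1, y_1) = (2, 1): x_2 = 2·2 + 3·1·1 = 7; y_2 = 2·1 + 1·2 = 4.
  From (x_2, y_2) = (7, 4): x_3 = 2·7 + 3·1·4 = 26; y_3 = 2·4 + 1·7 = 15.
  From (x_3, y_3) = (26, 15): x_4 = 2·26 + 3·1·15 = 97; y_4 = 2·15 + 1·26 = 56.
  From (x_4, y_4) = (97, 56): x_5 = 2·97 + 3·1·56 = 362; y_5 = 2·56 + 1·97 = 209.
  From (x_5, y_5) = (362, 209): x_6 = 2·362 + 3·1·209 = 1351; y_6 = 2·209 + 1·362 = 780.
  From (x_6, y_6) = (1351, 780): x_7 = 2·1351 + 3·1·780 = 5042; y_7 = 2·780 + 1·1351 = 2911.
Step 3: Verify x_7² - 3·y_7² = 25421764 - 25421763 = 1 (should be 1). ✓

(x_1, y_1) = (2, 1); (x_7, y_7) = (5042, 2911).


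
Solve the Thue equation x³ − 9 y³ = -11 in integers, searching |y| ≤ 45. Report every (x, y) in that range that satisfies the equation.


The equation is x³ - 9y³ = -11. For fixed y, x³ = 9·y³ − 11, so a solution requires the RHS to be a perfect cube.
Strategy: iterate y from -45 to 45, compute RHS = 9·y³ − 11, and check whether it is a (positive or negative) perfect cube.
Check small values of y:
  y = 0: RHS = -11 is not a perfect cube.
  y = 1: RHS = -2 is not a perfect cube.
  y = -1: RHS = -20 is not a perfect cube.
  y = 2: RHS = 61 is not a perfect cube.
  y = -2: RHS = -83 is not a perfect cube.
  y = 3: RHS = 232 is not a perfect cube.
  y = -3: RHS = -254 is not a perfect cube.
Continuing the search up to |y| = 45 finds no solutions either.
No (x, y) in the scanned range satisfies the equation.

No integer solutions with |y| ≤ 45.


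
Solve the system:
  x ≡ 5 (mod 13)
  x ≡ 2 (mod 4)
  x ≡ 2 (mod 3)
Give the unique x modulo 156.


Moduli 13, 4, 3 are pairwise coprime; by CRT there is a unique solution modulo M = 13 · 4 · 3 = 156.
Solve pairwise, accumulating the modulus:
  Start with x ≡ 5 (mod 13).
  Combine with x ≡ 2 (mod 4): since gcd(13, 4) = 1, we get a unique residue mod 52.
    Write x = 5 + 13·t and substitute into x ≡ 2 (mod 4): 13·t ≡ 2 − 5 = -3 (mod 4).
    Reduce coefficients mod 4: 1·t ≡ 1 (mod 4).
    So t ≡ 1 (mod 4).
    Then x = 5 + 13·1 = 18, valid modulo lcm(13, 4) = 52: x ≡ 18 (mod 52).
  Combine with x ≡ 2 (mod 3): since gcd(52, 3) = 1, we get a unique residue mod 156.
    Write x = 18 + 52·t and substitute into x ≡ 2 (mod 3): 52·t ≡ 2 − 18 = -16 (mod 3).
    Reduce coefficients mod 3: 1·t ≡ 2 (mod 3).
    So t ≡ 2 (mod 3).
    Then x = 18 + 52·2 = 122, valid modulo lcm(52, 3) = 156: x ≡ 122 (mod 156).
Verify: 122 mod 13 = 5 ✓, 122 mod 4 = 2 ✓, 122 mod 3 = 2 ✓.

x ≡ 122 (mod 156).


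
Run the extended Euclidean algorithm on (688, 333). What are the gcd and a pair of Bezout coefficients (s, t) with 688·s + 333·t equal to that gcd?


Euclidean algorithm on (688, 333) — divide until remainder is 0:
  688 = 2 · 333 + 22
  333 = 15 · 22 + 3
  22 = 7 · 3 + 1
  3 = 3 · 1 + 0
gcd(688, 333) = 1.
Track Bezout coefficients alongside the remainders: start with r₀ = 688 = a·1 + b·0 (s = 1, t = 0) and r₁ = 333 = a·0 + b·1 (s = 0, t = 1); each new remainder r_{k+1} = r_{k-1} − q_k·r_k inherits s_{k+1} = s_{k-1} − q_k·s_k, t_{k+1} = t_{k-1} − q_k·t_k, so r_k = a·s_k + b·t_k at every step:
  q = 2: r = 22, s = 1 − 2·0 = 1, t = 0 − 2·1 = -2  (check: 688·1 + 333·(-2) = 22)
  q = 15: r = 3, s = 0 − 15·1 = -15, t = 1 − 15·(-2) = 31  (check: 688·(-15) + 333·31 = 3)
  q = 7: r = 1, s = 1 − 7·(-15) = 106, t = -2 − 7·31 = -219  (check: 688·106 + 333·(-219) = 1)
The row with r = 1 (the gcd) gives the Bezout coefficients s = 106, t = -219.
Result: 688 · (106) + 333 · (-219) = 1.

gcd(688, 333) = 1; s = 106, t = -219 (check: 688·106 + 333·(-219) = 1).


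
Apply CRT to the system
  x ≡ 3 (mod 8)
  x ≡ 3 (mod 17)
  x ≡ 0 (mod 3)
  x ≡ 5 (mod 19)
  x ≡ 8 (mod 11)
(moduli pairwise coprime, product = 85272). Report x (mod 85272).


Product of moduli M = 8 · 17 · 3 · 19 · 11 = 85272.
Merge one congruence at a time:
  Start: x ≡ 3 (mod 8).
  Combine with x ≡ 3 (mod 17); new modulus lcm = 136.
    Write x = 3 + 8·t and substitute into x ≡ 3 (mod 17): 8·t ≡ 3 − 3 = 0 (mod 17).
    The inverse of 8 mod 17 is 15 (since 8·15 = 120 = 7·17 + 1), so t ≡ 15·0 = 0 ≡ 0 (mod 17).
    Then x = 3 + 8·0 = 3, valid modulo lcm(8, 17) = 136: x ≡ 3 (mod 136).
  Combine with x ≡ 0 (mod 3); new modulus lcm = 408.
    Write x = 3 + 136·t and substitute into x ≡ 0 (mod 3): 136·t ≡ 0 − 3 = -3 (mod 3).
    Reduce coefficients mod 3: 1·t ≡ 0 (mod 3).
    So t ≡ 0 (mod 3).
    Then x = 3 + 136·0 = 3, valid modulo lcm(136, 3) = 408: x ≡ 3 (mod 408).
  Combine with x ≡ 5 (mod 19); new modulus lcm = 7752.
    Write x = 3 + 408·t and substitute into x ≡ 5 (mod 19): 408·t ≡ 5 − 3 = 2 (mod 19).
    Reduce coefficients mod 19: 9·t ≡ 2 (mod 19).
    The inverse of 9 mod 19 is 17 (since 9·17 = 153 = 8·19 + 1), so t ≡ 17·2 = 34 ≡ 15 (mod 19).
    Then x = 3 + 408·15 = 6123, valid modulo lcm(408, 19) = 7752: x ≡ 6123 (mod 7752).
  Combine with x ≡ 8 (mod 11); new modulus lcm = 85272.
    Write x = 6123 + 7752·t and substitute into x ≡ 8 (mod 11): 7752·t ≡ 8 − 6123 = -6115 (mod 11).
    Reduce coefficients mod 11: 8·t ≡ 1 (mod 11).
    The inverse of 8 mod 11 is 7 (since 8·7 = 56 = 5·11 + 1), so t ≡ 7·1 = 7 ≡ 7 (mod 11).
    Then x = 6123 + 7752·7 = 60387, valid modulo lcm(7752, 11) = 85272: x ≡ 60387 (mod 85272).
Verify against each original: 60387 mod 8 = 3, 60387 mod 17 = 3, 60387 mod 3 = 0, 60387 mod 19 = 5, 60387 mod 11 = 8.

x ≡ 60387 (mod 85272).


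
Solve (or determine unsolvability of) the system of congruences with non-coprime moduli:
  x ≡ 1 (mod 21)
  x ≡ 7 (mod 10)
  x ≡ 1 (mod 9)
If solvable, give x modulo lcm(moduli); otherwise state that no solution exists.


Moduli 21, 10, 9 are not pairwise coprime, so CRT works modulo lcm(m_i) when all pairwise compatibility conditions hold.
Pairwise compatibility: gcd(m_i, m_j) must divide a_i - a_j for every pair.
Merge one congruence at a time:
  Start: x ≡ 1 (mod 21).
  Combine with x ≡ 7 (mod 10): gcd(21, 10) = 1; 7 - 1 = 6, which IS divisible by 1, so compatible.
    Write x = 1 + 21·t and substitute into x ≡ 7 (mod 10): 21·t ≡ 7 − 1 = 6 (mod 10).
    Reduce coefficients mod 10: 1·t ≡ 6 (mod 10).
    So t ≡ 6 (mod 10).
    Then x = 1 + 21·6 = 127, valid modulo lcm(21, 10) = 210: x ≡ 127 (mod 210).
  Combine with x ≡ 1 (mod 9): gcd(210, 9) = 3; 1 - 127 = -126, which IS divisible by 3, so compatible.
    Write x = 127 + 210·t and substitute into x ≡ 1 (mod 9): 210·t ≡ 1 − 127 = -126 (mod 9).
    Divide the congruence (and modulus) by g = 3: 70·t ≡ -42 (mod 3).
    Reduce coefficients mod 3: 1·t ≡ 0 (mod 3).
    So t ≡ 0 (mod 3).
    Then x = 127 + 210·0 = 127, valid modulo lcm(210, 9) = 630: x ≡ 127 (mod 630).
Verify: 127 mod 21 = 1, 127 mod 10 = 7, 127 mod 9 = 1.

x ≡ 127 (mod 630).


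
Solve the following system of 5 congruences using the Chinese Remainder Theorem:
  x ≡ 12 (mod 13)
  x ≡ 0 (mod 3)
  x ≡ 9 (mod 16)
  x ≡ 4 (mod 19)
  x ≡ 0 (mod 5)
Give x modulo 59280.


Product of moduli M = 13 · 3 · 16 · 19 · 5 = 59280.
Merge one congruence at a time:
  Start: x ≡ 12 (mod 13).
  Combine with x ≡ 0 (mod 3); new modulus lcm = 39.
    Write x = 12 + 13·t and substitute into x ≡ 0 (mod 3): 13·t ≡ 0 − 12 = -12 (mod 3).
    Reduce coefficients mod 3: 1·t ≡ 0 (mod 3).
    So t ≡ 0 (mod 3).
    Then x = 12 + 13·0 = 12, valid modulo lcm(13, 3) = 39: x ≡ 12 (mod 39).
  Combine with x ≡ 9 (mod 16); new modulus lcm = 624.
    Write x = 12 + 39·t and substitute into x ≡ 9 (mod 16): 39·t ≡ 9 − 12 = -3 (mod 16).
    Reduce coefficients mod 16: 7·t ≡ 13 (mod 16).
    The inverse of 7 mod 16 is 7 (since 7·7 = 49 = 3·16 + 1), so t ≡ 7·13 = 91 ≡ 11 (mod 16).
    Then x = 12 + 39·11 = 441, valid modulo lcm(39, 16) = 624: x ≡ 441 (mod 624).
  Combine with x ≡ 4 (mod 19); new modulus lcm = 11856.
    Write x = 441 + 624·t and substitute into x ≡ 4 (mod 19): 624·t ≡ 4 − 441 = -437 (mod 19).
    Reduce coefficients mod 19: 16·t ≡ 0 (mod 19).
    The inverse of 16 mod 19 is 6 (since 16·6 = 96 = 5·19 + 1), so t ≡ 6·0 = 0 ≡ 0 (mod 19).
    Then x = 441 + 624·0 = 441, valid modulo lcm(624, 19) = 11856: x ≡ 441 (mod 11856).
  Combine with x ≡ 0 (mod 5); new modulus lcm = 59280.
    Write x = 441 + 11856·t and substitute into x ≡ 0 (mod 5): 11856·t ≡ 0 − 441 = -441 (mod 5).
    Reduce coefficients mod 5: 1·t ≡ 4 (mod 5).
    So t ≡ 4 (mod 5).
    Then x = 441 + 11856·4 = 47865, valid modulo lcm(11856, 5) = 59280: x ≡ 47865 (mod 59280).
Verify against each original: 47865 mod 13 = 12, 47865 mod 3 = 0, 47865 mod 16 = 9, 47865 mod 19 = 4, 47865 mod 5 = 0.

x ≡ 47865 (mod 59280).


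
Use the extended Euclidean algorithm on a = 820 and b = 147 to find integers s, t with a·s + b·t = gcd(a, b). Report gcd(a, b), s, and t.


Euclidean algorithm on (820, 147) — divide until remainder is 0:
  820 = 5 · 147 + 85
  147 = 1 · 85 + 62
  85 = 1 · 62 + 23
  62 = 2 · 23 + 16
  23 = 1 · 16 + 7
  16 = 2 · 7 + 2
  7 = 3 · 2 + 1
  2 = 2 · 1 + 0
gcd(820, 147) = 1.
Track Bezout coefficients alongside the remainders: start with r₀ = 820 = a·1 + b·0 (s = 1, t = 0) and r₁ = 147 = a·0 + b·1 (s = 0, t = 1); each new remainder r_{k+1} = r_{k-1} − q_k·r_k inherits s_{k+1} = s_{k-1} − q_k·s_k, t_{k+1} = t_{k-1} − q_k·t_k, so r_k = a·s_k + b·t_k at every step:
  q = 5: r = 85, s = 1 − 5·0 = 1, t = 0 − 5·1 = -5  (check: 820·1 + 147·(-5) = 85)
  q = 1: r = 62, s = 0 − 1·1 = -1, t = 1 − 1·(-5) = 6  (check: 820·(-1) + 147·6 = 62)
  q = 1: r = 23, s = 1 − 1·(-1) = 2, t = -5 − 1·6 = -11  (check: 820·2 + 147·(-11) = 23)
  q = 2: r = 16, s = -1 − 2·2 = -5, t = 6 − 2·(-11) = 28  (check: 820·(-5) + 147·28 = 16)
  q = 1: r = 7, s = 2 − 1·(-5) = 7, t = -11 − 1·28 = -39  (check: 820·7 + 147·(-39) = 7)
  q = 2: r = 2, s = -5 − 2·7 = -19, t = 28 − 2·(-39) = 106  (check: 820·(-19) + 147·106 = 2)
  q = 3: r = 1, s = 7 − 3·(-19) = 64, t = -39 − 3·106 = -357  (check: 820·64 + 147·(-357) = 1)
The row with r = 1 (the gcd) gives the Bezout coefficients s = 64, t = -357.
Result: 820 · (64) + 147 · (-357) = 1.

gcd(820, 147) = 1; s = 64, t = -357 (check: 820·64 + 147·(-357) = 1).


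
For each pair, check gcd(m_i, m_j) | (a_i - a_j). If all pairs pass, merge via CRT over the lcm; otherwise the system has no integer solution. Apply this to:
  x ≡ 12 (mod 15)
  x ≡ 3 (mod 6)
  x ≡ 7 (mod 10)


Moduli 15, 6, 10 are not pairwise coprime, so CRT works modulo lcm(m_i) when all pairwise compatibility conditions hold.
Pairwise compatibility: gcd(m_i, m_j) must divide a_i - a_j for every pair.
Merge one congruence at a time:
  Start: x ≡ 12 (mod 15).
  Combine with x ≡ 3 (mod 6): gcd(15, 6) = 3; 3 - 12 = -9, which IS divisible by 3, so compatible.
    Write x = 12 + 15·t and substitute into x ≡ 3 (mod 6): 15·t ≡ 3 − 12 = -9 (mod 6).
    Divide the congruence (and modulus) by g = 3: 5·t ≡ -3 (mod 2).
    Reduce coefficients mod 2: 1·t ≡ 1 (mod 2).
    So t ≡ 1 (mod 2).
    Then x = 12 + 15·1 = 27, valid modulo lcm(15, 6) = 30: x ≡ 27 (mod 30).
  Combine with x ≡ 7 (mod 10): gcd(30, 10) = 10; 7 - 27 = -20, which IS divisible by 10, so compatible.
    Write x = 27 + 30·t and substitute into x ≡ 7 (mod 10): 30·t ≡ 7 − 27 = -20 (mod 10).
    Divide the congruence (and modulus) by g = 10: 3·t ≡ -2 (mod 1).
    Modulo 1 every t works; take t = 0.
    Then x = 27 + 30·0 = 27, valid modulo lcm(30, 10) = 30: x ≡ 27 (mod 30).
Verify: 27 mod 15 = 12, 27 mod 6 = 3, 27 mod 10 = 7.

x ≡ 27 (mod 30).


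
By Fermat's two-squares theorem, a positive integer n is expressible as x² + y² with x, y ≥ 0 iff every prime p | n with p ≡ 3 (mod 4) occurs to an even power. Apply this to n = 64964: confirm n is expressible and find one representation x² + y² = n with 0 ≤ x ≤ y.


Step 1: Factor n = 64964 = 2^2 · 109 · 149.
Step 2: Check the mod-4 condition on each prime factor: 2 = 2 (special); 109 ≡ 1 (mod 4), exponent 1; 149 ≡ 1 (mod 4), exponent 1.
All primes ≡ 3 (mod 4) appear to even exponent (or don't appear), so by the two-squares theorem n IS expressible as a sum of two squares.
Step 3: Build a representation. Group n = k² · m with k = 2 and m = 109 · 149 = 16241 (a product of primes ≡ 1 (mod 4)); a representation of m scales to one of n via (k·x)² + (k·y)² = k²(x² + y²). Each prime p ≡ 1 (mod 4) is itself a sum of two squares; find a² by testing p − a² for a perfect square:
  109: 109 − 1² = 108, 109 − 2² = 105, 109 − 3² = 100 = 10² ⇒ 109 = 3² + 10².
  149: 149 − 1² = 148, 149 − 2² = 145, 149 − 3² = 140, 149 − 4² = 133, 149 − 5² = 124, 149 − 6² = 113, 149 − 7² = 100 = 10² ⇒ 149 = 7² + 10².
  Combine using the Brahmagupta–Fibonacci identity (a² + b²)(c² + d²) = (ac − bd)² + (ad + bc)² = (ac + bd)² + (ad − bc)²:
  109 · 149 = 16241: from (3² + 10²)(7² + 10²), take (3·7 − 10·10, 3·10 + 10·7) = (21 − 100, 30 + 70) = (-79, 100); dropping signs (only squares matter) gives (79, 100); check 79² + 100² = 6241 + 10000 = 16241 ✓.
  Scale by k = 2: (2·79, 2·100) = (158, 200).
Step 4: Order so x ≤ y and verify: 158² + 200² = 24964 + 40000 = 64964 = n. ✓

n = 64964 = 158² + 200² (one valid representation with x ≤ y).


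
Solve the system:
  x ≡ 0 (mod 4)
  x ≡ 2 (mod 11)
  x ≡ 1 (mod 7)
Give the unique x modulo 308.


Moduli 4, 11, 7 are pairwise coprime; by CRT there is a unique solution modulo M = 4 · 11 · 7 = 308.
Solve pairwise, accumulating the modulus:
  Start with x ≡ 0 (mod 4).
  Combine with x ≡ 2 (mod 11): since gcd(4, 11) = 1, we get a unique residue mod 44.
    Write x = 0 + 4·t and substitute into x ≡ 2 (mod 11): 4·t ≡ 2 − 0 = 2 (mod 11).
    The inverse of 4 mod 11 is 3 (since 4·3 = 12 = 1·11 + 1), so t ≡ 3·2 = 6 ≡ 6 (mod 11).
    Then x = 0 + 4·6 = 24, valid modulo lcm(4, 11) = 44: x ≡ 24 (mod 44).
  Combine with x ≡ 1 (mod 7): since gcd(44, 7) = 1, we get a unique residue mod 308.
    Write x = 24 + 44·t and substitute into x ≡ 1 (mod 7): 44·t ≡ 1 − 24 = -23 (mod 7).
    Reduce coefficients mod 7: 2·t ≡ 5 (mod 7).
    The inverse of 2 mod 7 is 4 (since 2·4 = 8 = 1·7 + 1), so t ≡ 4·5 = 20 ≡ 6 (mod 7).
    Then x = 24 + 44·6 = 288, valid modulo lcm(44, 7) = 308: x ≡ 288 (mod 308).
Verify: 288 mod 4 = 0 ✓, 288 mod 11 = 2 ✓, 288 mod 7 = 1 ✓.

x ≡ 288 (mod 308).


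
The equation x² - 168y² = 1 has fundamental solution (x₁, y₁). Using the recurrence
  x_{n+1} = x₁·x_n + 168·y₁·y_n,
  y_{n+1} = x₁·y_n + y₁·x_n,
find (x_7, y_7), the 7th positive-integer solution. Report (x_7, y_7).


Step 1: Find the fundamental solution (x₁, y₁) of x² - 168y² = 1.
  Expand √168 as a continued fraction. a₀ = ⌊√168⌋ = 12; iterate m_{k+1} = d_k·a_k − m_k, d_{k+1} = (168 − m_{k+1}²)/d_k, a_{k+1} = ⌊(a₀ + m_{k+1})/d_{k+1}⌋ (starting m₀ = 0, d₀ = 1), with convergents p_k = a_k·p_{k-1} + p_{k-2}, q_k = a_k·q_{k-1} + q_{k-2} (p₋₁ = 1, q₋₁ = 0):
  k = 0: a₀ = 12; p₀/q₀ = 12/1; p₀² − 168·q₀² = 144 − 168 = -24.
  k = 1: m = 12, d = 24, a = ⌊(12 + 12)/24⌋ = 1; p/q = (1·12 + 1)/(1·1 + 0) = 13/1; p² − 168·q² = 169 − 168 = 1.
  The first convergent with p² − 168·q² = 1 gives the fundamental solution (x₁, y₁) = (13, 1).
Step 2: Apply the recurrence (x_{n+1}, y_{n+1}) = (x₁x_n + 168y₁y_n, x₁y_n + y₁x_n) repeatedly.
  From (x_1, y_1) = (13, 1): x_2 = 13·13 + 168·1·1 = 337; y_2 = 13·1 + 1·13 = 26.
  From (x_2, y_2) = (337, 26): x_3 = 13·337 + 168·1·26 = 8749; y_3 = 13·26 + 1·337 = 675.
  From (x_3, y_3) = (8749, 675): x_4 = 13·8749 + 168·1·675 = 227137; y_4 = 13·675 + 1·8749 = 17524.
  From (x_4, y_4) = (227137, 17524): x_5 = 13·227137 + 168·1·17524 = 5896813; y_5 = 13·17524 + 1·227137 = 454949.
  From (x_5, y_5) = (5896813, 454949): x_6 = 13·5896813 + 168·1·454949 = 153090001; y_6 = 13·454949 + 1·5896813 = 11811150.
  From (x_6, y_6) = (153090001, 11811150): x_7 = 13·153090001 + 168·1·11811150 = 3974443213; y_7 = 13·11811150 + 1·153090001 = 306634951.
Step 3: Verify x_7² - 168·y_7² = 15796198853361763369 - 15796198853361763368 = 1 (should be 1). ✓

(x_1, y_1) = (13, 1); (x_7, y_7) = (3974443213, 306634951).


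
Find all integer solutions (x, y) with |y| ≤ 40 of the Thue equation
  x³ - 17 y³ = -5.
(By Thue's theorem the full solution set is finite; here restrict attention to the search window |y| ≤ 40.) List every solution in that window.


The equation is x³ - 17y³ = -5. For fixed y, x³ = 17·y³ − 5, so a solution requires the RHS to be a perfect cube.
Strategy: iterate y from -40 to 40, compute RHS = 17·y³ − 5, and check whether it is a (positive or negative) perfect cube.
Check small values of y:
  y = 0: RHS = -5 is not a perfect cube.
  y = 1: RHS = 12 is not a perfect cube.
  y = -1: RHS = -22 is not a perfect cube.
  y = 2: RHS = 131 is not a perfect cube.
  y = -2: RHS = -141 is not a perfect cube.
  y = 3: RHS = 454 is not a perfect cube.
  y = -3: RHS = -464 is not a perfect cube.
Continuing the search up to |y| = 40 finds no solutions either.
No (x, y) in the scanned range satisfies the equation.

No integer solutions with |y| ≤ 40.


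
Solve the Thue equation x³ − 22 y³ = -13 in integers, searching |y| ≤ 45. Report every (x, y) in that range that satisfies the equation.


The equation is x³ - 22y³ = -13. For fixed y, x³ = 22·y³ − 13, so a solution requires the RHS to be a perfect cube.
Strategy: iterate y from -45 to 45, compute RHS = 22·y³ − 13, and check whether it is a (positive or negative) perfect cube.
Check small values of y:
  y = 0: RHS = -13 is not a perfect cube.
  y = 1: RHS = 9 is not a perfect cube.
  y = -1: RHS = -35 is not a perfect cube.
  y = 2: RHS = 163 is not a perfect cube.
  y = -2: RHS = -189 is not a perfect cube.
  y = 3: RHS = 581 is not a perfect cube.
  y = -3: RHS = -607 is not a perfect cube.
Continuing the search up to |y| = 45 finds no solutions either.
No (x, y) in the scanned range satisfies the equation.

No integer solutions with |y| ≤ 45.


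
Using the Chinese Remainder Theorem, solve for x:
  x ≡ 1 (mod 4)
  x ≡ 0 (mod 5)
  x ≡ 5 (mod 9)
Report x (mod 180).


Moduli 4, 5, 9 are pairwise coprime; by CRT there is a unique solution modulo M = 4 · 5 · 9 = 180.
Solve pairwise, accumulating the modulus:
  Start with x ≡ 1 (mod 4).
  Combine with x ≡ 0 (mod 5): since gcd(4, 5) = 1, we get a unique residue mod 20.
    Write x = 1 + 4·t and substitute into x ≡ 0 (mod 5): 4·t ≡ 0 − 1 = -1 (mod 5).
    Reduce coefficients mod 5: 4·t ≡ 4 (mod 5).
    The inverse of 4 mod 5 is 4 (since 4·4 = 16 = 3·5 + 1), so t ≡ 4·4 = 16 ≡ 1 (mod 5).
    Then x = 1 + 4·1 = 5, valid modulo lcm(4, 5) = 20: x ≡ 5 (mod 20).
  Combine with x ≡ 5 (mod 9): since gcd(20, 9) = 1, we get a unique residue mod 180.
    Write x = 5 + 20·t and substitute into x ≡ 5 (mod 9): 20·t ≡ 5 − 5 = 0 (mod 9).
    Reduce coefficients mod 9: 2·t ≡ 0 (mod 9).
    The inverse of 2 mod 9 is 5 (since 2·5 = 10 = 1·9 + 1), so t ≡ 5·0 = 0 ≡ 0 (mod 9).
    Then x = 5 + 20·0 = 5, valid modulo lcm(20, 9) = 180: x ≡ 5 (mod 180).
Verify: 5 mod 4 = 1 ✓, 5 mod 5 = 0 ✓, 5 mod 9 = 5 ✓.

x ≡ 5 (mod 180).


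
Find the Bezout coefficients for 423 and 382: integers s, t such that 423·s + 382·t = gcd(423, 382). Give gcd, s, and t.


Euclidean algorithm on (423, 382) — divide until remainder is 0:
  423 = 1 · 382 + 41
  382 = 9 · 41 + 13
  41 = 3 · 13 + 2
  13 = 6 · 2 + 1
  2 = 2 · 1 + 0
gcd(423, 382) = 1.
Track Bezout coefficients alongside the remainders: start with r₀ = 423 = a·1 + b·0 (s = 1, t = 0) and r₁ = 382 = a·0 + b·1 (s = 0, t = 1); each new remainder r_{k+1} = r_{k-1} − q_k·r_k inherits s_{k+1} = s_{k-1} − q_k·s_k, t_{k+1} = t_{k-1} − q_k·t_k, so r_k = a·s_k + b·t_k at every step:
  q = 1: r = 41, s = 1 − 1·0 = 1, t = 0 − 1·1 = -1  (check: 423·1 + 382·(-1) = 41)
  q = 9: r = 13, s = 0 − 9·1 = -9, t = 1 − 9·(-1) = 10  (check: 423·(-9) + 382·10 = 13)
  q = 3: r = 2, s = 1 − 3·(-9) = 28, t = -1 − 3·10 = -31  (check: 423·28 + 382·(-31) = 2)
  q = 6: r = 1, s = -9 − 6·28 = -177, t = 10 − 6·(-31) = 196  (check: 423·(-177) + 382·196 = 1)
The row with r = 1 (the gcd) gives the Bezout coefficients s = -177, t = 196.
Result: 423 · (-177) + 382 · (196) = 1.

gcd(423, 382) = 1; s = -177, t = 196 (check: 423·(-177) + 382·196 = 1).


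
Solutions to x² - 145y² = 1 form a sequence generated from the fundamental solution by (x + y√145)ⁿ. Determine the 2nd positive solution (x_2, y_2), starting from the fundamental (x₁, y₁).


Step 1: Find the fundamental solution (x₁, y₁) of x² - 145y² = 1.
  Expand √145 as a continued fraction. a₀ = ⌊√145⌋ = 12; iterate m_{k+1} = d_k·a_k − m_k, d_{k+1} = (145 − m_{k+1}²)/d_k, a_{k+1} = ⌊(a₀ + m_{k+1})/d_{k+1}⌋ (starting m₀ = 0, d₀ = 1), with convergents p_k = a_k·p_{k-1} + p_{k-2}, q_k = a_k·q_{k-1} + q_{k-2} (p₋₁ = 1, q₋₁ = 0):
  k = 0: a₀ = 12; p₀/q₀ = 12/1; p₀² − 145·q₀² = 144 − 145 = -1.
  k = 1: m = 12, d = 1, a = ⌊(12 + 12)/1⌋ = 24; p/q = (24·12 + 1)/(24·1 + 0) = 289/24; p² − 145·q² = 83521 − 83520 = 1.
  The first convergent with p² − 145·q² = 1 gives the fundamental solution (x₁, y₁) = (289, 24).
Step 2: Apply the recurrence (x_{n+1}, y_{n+1}) = (x₁x_n + 145y₁y_n, x₁y_n + y₁x_n) repeatedly.
  From (x_1, y_1) = (289, 24): x_2 = 289·289 + 145·24·24 = 167041; y_2 = 289·24 + 24·289 = 13872.
Step 3: Verify x_2² - 145·y_2² = 27902695681 - 27902695680 = 1 (should be 1). ✓

(x_1, y_1) = (289, 24); (x_2, y_2) = (167041, 13872).


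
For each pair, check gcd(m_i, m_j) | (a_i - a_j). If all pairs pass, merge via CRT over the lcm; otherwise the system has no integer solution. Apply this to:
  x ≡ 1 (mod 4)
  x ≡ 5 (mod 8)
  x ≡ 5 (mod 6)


Moduli 4, 8, 6 are not pairwise coprime, so CRT works modulo lcm(m_i) when all pairwise compatibility conditions hold.
Pairwise compatibility: gcd(m_i, m_j) must divide a_i - a_j for every pair.
Merge one congruence at a time:
  Start: x ≡ 1 (mod 4).
  Combine with x ≡ 5 (mod 8): gcd(4, 8) = 4; 5 - 1 = 4, which IS divisible by 4, so compatible.
    Write x = 1 + 4·t and substitute into x ≡ 5 (mod 8): 4·t ≡ 5 − 1 = 4 (mod 8).
    Divide the congruence (and modulus) by g = 4: 1·t ≡ 1 (mod 2).
    So t ≡ 1 (mod 2).
    Then x = 1 + 4·1 = 5, valid modulo lcm(4, 8) = 8: x ≡ 5 (mod 8).
  Combine with x ≡ 5 (mod 6): gcd(8, 6) = 2; 5 - 5 = 0, which IS divisible by 2, so compatible.
    Write x = 5 + 8·t and substitute into x ≡ 5 (mod 6): 8·t ≡ 5 − 5 = 0 (mod 6).
    Divide the congruence (and modulus) by g = 2: 4·t ≡ 0 (mod 3).
    Reduce coefficients mod 3: 1·t ≡ 0 (mod 3).
    So t ≡ 0 (mod 3).
    Then x = 5 + 8·0 = 5, valid modulo lcm(8, 6) = 24: x ≡ 5 (mod 24).
Verify: 5 mod 4 = 1, 5 mod 8 = 5, 5 mod 6 = 5.

x ≡ 5 (mod 24).


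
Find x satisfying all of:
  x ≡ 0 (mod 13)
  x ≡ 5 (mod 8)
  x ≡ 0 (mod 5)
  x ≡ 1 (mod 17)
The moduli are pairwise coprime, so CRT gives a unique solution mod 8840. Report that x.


Product of moduli M = 13 · 8 · 5 · 17 = 8840.
Merge one congruence at a time:
  Start: x ≡ 0 (mod 13).
  Combine with x ≡ 5 (mod 8); new modulus lcm = 104.
    Write x = 0 + 13·t and substitute into x ≡ 5 (mod 8): 13·t ≡ 5 − 0 = 5 (mod 8).
    Reduce coefficients mod 8: 5·t ≡ 5 (mod 8).
    The inverse of 5 mod 8 is 5 (since 5·5 = 25 = 3·8 + 1), so t ≡ 5·5 = 25 ≡ 1 (mod 8).
    Then x = 0 + 13·1 = 13, valid modulo lcm(13, 8) = 104: x ≡ 13 (mod 104).
  Combine with x ≡ 0 (mod 5); new modulus lcm = 520.
    Write x = 13 + 104·t and substitute into x ≡ 0 (mod 5): 104·t ≡ 0 − 13 = -13 (mod 5).
    Reduce coefficients mod 5: 4·t ≡ 2 (mod 5).
    The inverse of 4 mod 5 is 4 (since 4·4 = 16 = 3·5 + 1), so t ≡ 4·2 = 8 ≡ 3 (mod 5).
    Then x = 13 + 104·3 = 325, valid modulo lcm(104, 5) = 520: x ≡ 325 (mod 520).
  Combine with x ≡ 1 (mod 17); new modulus lcm = 8840.
    Write x = 325 + 520·t and substitute into x ≡ 1 (mod 17): 520·t ≡ 1 − 325 = -324 (mod 17).
    Reduce coefficients mod 17: 10·t ≡ 16 (mod 17).
    The inverse of 10 mod 17 is 12 (since 10·12 = 120 = 7·17 + 1), so t ≡ 12·16 = 192 ≡ 5 (mod 17).
    Then x = 325 + 520·5 = 2925, valid modulo lcm(520, 17) = 8840: x ≡ 2925 (mod 8840).
Verify against each original: 2925 mod 13 = 0, 2925 mod 8 = 5, 2925 mod 5 = 0, 2925 mod 17 = 1.

x ≡ 2925 (mod 8840).


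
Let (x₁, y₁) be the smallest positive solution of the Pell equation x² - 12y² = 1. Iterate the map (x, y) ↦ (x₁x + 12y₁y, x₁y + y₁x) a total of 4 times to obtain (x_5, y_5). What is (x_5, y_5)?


Step 1: Find the fundamental solution (x₁, y₁) of x² - 12y² = 1.
  Expand √12 as a continued fraction. a₀ = ⌊√12⌋ = 3; iterate m_{k+1} = d_k·a_k − m_k, d_{k+1} = (12 − m_{k+1}²)/d_k, a_{k+1} = ⌊(a₀ + m_{k+1})/d_{k+1}⌋ (starting m₀ = 0, d₀ = 1), with convergents p_k = a_k·p_{k-1} + p_{k-2}, q_k = a_k·q_{k-1} + q_{k-2} (p₋₁ = 1, q₋₁ = 0):
  k = 0: a₀ = 3; p₀/q₀ = 3/1; p₀² − 12·q₀² = 9 − 12 = -3.
  k = 1: m = 3, d = 3, a = ⌊(3 + 3)/3⌋ = 2; p/q = (2·3 + 1)/(2·1 + 0) = 7/2; p² − 12·q² = 49 − 48 = 1.
  The first convergent with p² − 12·q² = 1 gives the fundamental solution (x₁, y₁) = (7, 2).
Step 2: Apply the recurrence (x_{n+1}, y_{n+1}) = (x₁x_n + 12y₁y_n, x₁y_n + y₁x_n) repeatedly.
  From (x_1, y_1) = (7, 2): x_2 = 7·7 + 12·2·2 = 97; y_2 = 7·2 + 2·7 = 28.
  From (x_2, y_2) = (97, 28): x_3 = 7·97 + 12·2·28 = 1351; y_3 = 7·28 + 2·97 = 390.
  From (x_3, y_3) = (1351, 390): x_4 = 7·1351 + 12·2·390 = 18817; y_4 = 7·390 + 2·1351 = 5432.
  From (x_4, y_4) = (18817, 5432): x_5 = 7·18817 + 12·2·5432 = 262087; y_5 = 7·5432 + 2·18817 = 75658.
Step 3: Verify x_5² - 12·y_5² = 68689595569 - 68689595568 = 1 (should be 1). ✓

(x_1, y_1) = (7, 2); (x_5, y_5) = (262087, 75658).


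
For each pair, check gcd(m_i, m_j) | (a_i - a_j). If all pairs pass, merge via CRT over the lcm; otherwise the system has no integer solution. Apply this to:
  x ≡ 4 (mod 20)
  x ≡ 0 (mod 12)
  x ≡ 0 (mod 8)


Moduli 20, 12, 8 are not pairwise coprime, so CRT works modulo lcm(m_i) when all pairwise compatibility conditions hold.
Pairwise compatibility: gcd(m_i, m_j) must divide a_i - a_j for every pair.
Merge one congruence at a time:
  Start: x ≡ 4 (mod 20).
  Combine with x ≡ 0 (mod 12): gcd(20, 12) = 4; 0 - 4 = -4, which IS divisible by 4, so compatible.
    Write x = 4 + 20·t and substitute into x ≡ 0 (mod 12): 20·t ≡ 0 − 4 = -4 (mod 12).
    Divide the congruence (and modulus) by g = 4: 5·t ≡ -1 (mod 3).
    Reduce coefficients mod 3: 2·t ≡ 2 (mod 3).
    The inverse of 2 mod 3 is 2 (since 2·2 = 4 = 1·3 + 1), so t ≡ 2·2 = 4 ≡ 1 (mod 3).
    Then x = 4 + 20·1 = 24, valid modulo lcm(20, 12) = 60: x ≡ 24 (mod 60).
  Combine with x ≡ 0 (mod 8): gcd(60, 8) = 4; 0 - 24 = -24, which IS divisible by 4, so compatible.
    Write x = 24 + 60·t and substitute into x ≡ 0 (mod 8): 60·t ≡ 0 − 24 = -24 (mod 8).
    Divide the congruence (and modulus) by g = 4: 15·t ≡ -6 (mod 2).
    Reduce coefficients mod 2: 1·t ≡ 0 (mod 2).
    So t ≡ 0 (mod 2).
    Then x = 24 + 60·0 = 24, valid modulo lcm(60, 8) = 120: x ≡ 24 (mod 120).
Verify: 24 mod 20 = 4, 24 mod 12 = 0, 24 mod 8 = 0.

x ≡ 24 (mod 120).
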